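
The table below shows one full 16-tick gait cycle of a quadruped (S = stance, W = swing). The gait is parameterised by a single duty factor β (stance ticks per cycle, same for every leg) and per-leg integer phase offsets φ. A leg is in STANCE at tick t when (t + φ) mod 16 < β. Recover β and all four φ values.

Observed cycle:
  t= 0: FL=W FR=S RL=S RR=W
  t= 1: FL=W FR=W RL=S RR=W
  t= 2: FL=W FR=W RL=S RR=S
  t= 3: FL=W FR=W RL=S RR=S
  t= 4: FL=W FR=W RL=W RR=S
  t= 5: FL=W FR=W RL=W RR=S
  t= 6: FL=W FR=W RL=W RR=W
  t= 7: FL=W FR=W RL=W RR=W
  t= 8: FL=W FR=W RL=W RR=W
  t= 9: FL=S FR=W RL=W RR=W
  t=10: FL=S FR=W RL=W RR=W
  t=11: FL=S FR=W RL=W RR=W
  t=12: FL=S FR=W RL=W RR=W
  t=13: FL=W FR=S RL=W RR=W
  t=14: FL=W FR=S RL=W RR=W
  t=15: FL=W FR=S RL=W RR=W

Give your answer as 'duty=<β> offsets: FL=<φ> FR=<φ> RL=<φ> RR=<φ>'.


duty=4 offsets: FL=7 FR=3 RL=0 RR=14

duty β = stance ticks per leg = 4
FL: stance ticks = 4; W→S at t=9 → φ=7
FR: stance ticks = 4; W→S at t=13 → φ=3
RL: stance ticks = 4; W→S at t=0 → φ=0
RR: stance ticks = 4; W→S at t=2 → φ=14


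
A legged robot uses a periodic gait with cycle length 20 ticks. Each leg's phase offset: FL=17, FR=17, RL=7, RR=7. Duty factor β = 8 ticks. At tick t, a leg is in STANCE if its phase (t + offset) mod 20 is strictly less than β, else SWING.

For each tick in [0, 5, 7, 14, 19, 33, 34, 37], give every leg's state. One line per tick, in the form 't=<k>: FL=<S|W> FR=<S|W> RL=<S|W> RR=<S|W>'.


t=0: phase=(17,17,7,7) vs β=8 → FL=W FR=W RL=S RR=S
t=5: phase=(2,2,12,12) vs β=8 → FL=S FR=S RL=W RR=W
t=7: phase=(4,4,14,14) vs β=8 → FL=S FR=S RL=W RR=W
t=14: phase=(11,11,1,1) vs β=8 → FL=W FR=W RL=S RR=S
t=19: phase=(16,16,6,6) vs β=8 → FL=W FR=W RL=S RR=S
t=33: phase=(10,10,0,0) vs β=8 → FL=W FR=W RL=S RR=S
t=34: phase=(11,11,1,1) vs β=8 → FL=W FR=W RL=S RR=S
t=37: phase=(14,14,4,4) vs β=8 → FL=W FR=W RL=S RR=S

t=0: FL=W FR=W RL=S RR=S
t=5: FL=S FR=S RL=W RR=W
t=7: FL=S FR=S RL=W RR=W
t=14: FL=W FR=W RL=S RR=S
t=19: FL=W FR=W RL=S RR=S
t=33: FL=W FR=W RL=S RR=S
t=34: FL=W FR=W RL=S RR=S
t=37: FL=W FR=W RL=S RR=S


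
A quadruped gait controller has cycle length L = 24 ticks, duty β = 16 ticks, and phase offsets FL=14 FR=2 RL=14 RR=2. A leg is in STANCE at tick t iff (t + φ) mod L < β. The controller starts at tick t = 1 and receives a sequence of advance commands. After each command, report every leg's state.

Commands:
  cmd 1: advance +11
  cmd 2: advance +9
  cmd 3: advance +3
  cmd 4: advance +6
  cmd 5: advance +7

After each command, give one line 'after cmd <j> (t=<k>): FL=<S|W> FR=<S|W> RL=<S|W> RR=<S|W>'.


after cmd 1 (t=12): FL=S FR=S RL=S RR=S
after cmd 2 (t=21): FL=S FR=W RL=S RR=W
after cmd 3 (t=24): FL=S FR=S RL=S RR=S
after cmd 4 (t=30): FL=W FR=S RL=W RR=S
after cmd 5 (t=37): FL=S FR=S RL=S RR=S

start t=1: FL=S FR=S RL=S RR=S
cmd 1: advance +11 → t=12, phase=(2,14,2,14) → FL=S FR=S RL=S RR=S
cmd 2: advance +9 → t=21, phase=(11,23,11,23) → FL=S FR=W RL=S RR=W
cmd 3: advance +3 → t=24, phase=(14,2,14,2) → FL=S FR=S RL=S RR=S
cmd 4: advance +6 → t=30, phase=(20,8,20,8) → FL=W FR=S RL=W RR=S
cmd 5: advance +7 → t=37, phase=(3,15,3,15) → FL=S FR=S RL=S RR=S


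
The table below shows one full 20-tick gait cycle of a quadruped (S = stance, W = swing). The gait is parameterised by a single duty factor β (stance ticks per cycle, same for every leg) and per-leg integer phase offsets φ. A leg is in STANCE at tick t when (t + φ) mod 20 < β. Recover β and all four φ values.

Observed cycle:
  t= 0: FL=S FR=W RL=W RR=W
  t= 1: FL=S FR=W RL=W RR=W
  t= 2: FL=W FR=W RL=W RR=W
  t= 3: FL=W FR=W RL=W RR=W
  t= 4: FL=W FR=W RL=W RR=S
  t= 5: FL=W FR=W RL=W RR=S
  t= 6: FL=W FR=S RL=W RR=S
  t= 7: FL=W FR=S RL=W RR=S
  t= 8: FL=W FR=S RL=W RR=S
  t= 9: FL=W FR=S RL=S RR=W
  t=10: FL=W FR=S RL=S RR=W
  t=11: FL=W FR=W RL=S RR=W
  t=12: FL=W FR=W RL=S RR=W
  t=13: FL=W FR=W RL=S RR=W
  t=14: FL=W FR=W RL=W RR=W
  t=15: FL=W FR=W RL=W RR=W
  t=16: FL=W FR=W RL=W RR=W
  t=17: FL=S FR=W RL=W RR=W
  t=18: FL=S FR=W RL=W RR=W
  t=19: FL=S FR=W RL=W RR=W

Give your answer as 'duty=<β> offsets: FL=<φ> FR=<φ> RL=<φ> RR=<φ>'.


duty=5 offsets: FL=3 FR=14 RL=11 RR=16

duty β = stance ticks per leg = 5
FL: stance ticks = 5; W→S at t=17 → φ=3
FR: stance ticks = 5; W→S at t=6 → φ=14
RL: stance ticks = 5; W→S at t=9 → φ=11
RR: stance ticks = 5; W→S at t=4 → φ=16


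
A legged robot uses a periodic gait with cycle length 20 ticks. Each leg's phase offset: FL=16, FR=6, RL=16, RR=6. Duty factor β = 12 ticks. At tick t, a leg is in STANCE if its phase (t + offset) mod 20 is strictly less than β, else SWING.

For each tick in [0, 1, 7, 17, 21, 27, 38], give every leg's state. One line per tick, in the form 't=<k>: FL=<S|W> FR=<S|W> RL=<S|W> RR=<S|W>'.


t=0: phase=(16,6,16,6) vs β=12 → FL=W FR=S RL=W RR=S
t=1: phase=(17,7,17,7) vs β=12 → FL=W FR=S RL=W RR=S
t=7: phase=(3,13,3,13) vs β=12 → FL=S FR=W RL=S RR=W
t=17: phase=(13,3,13,3) vs β=12 → FL=W FR=S RL=W RR=S
t=21: phase=(17,7,17,7) vs β=12 → FL=W FR=S RL=W RR=S
t=27: phase=(3,13,3,13) vs β=12 → FL=S FR=W RL=S RR=W
t=38: phase=(14,4,14,4) vs β=12 → FL=W FR=S RL=W RR=S

t=0: FL=W FR=S RL=W RR=S
t=1: FL=W FR=S RL=W RR=S
t=7: FL=S FR=W RL=S RR=W
t=17: FL=W FR=S RL=W RR=S
t=21: FL=W FR=S RL=W RR=S
t=27: FL=S FR=W RL=S RR=W
t=38: FL=W FR=S RL=W RR=S


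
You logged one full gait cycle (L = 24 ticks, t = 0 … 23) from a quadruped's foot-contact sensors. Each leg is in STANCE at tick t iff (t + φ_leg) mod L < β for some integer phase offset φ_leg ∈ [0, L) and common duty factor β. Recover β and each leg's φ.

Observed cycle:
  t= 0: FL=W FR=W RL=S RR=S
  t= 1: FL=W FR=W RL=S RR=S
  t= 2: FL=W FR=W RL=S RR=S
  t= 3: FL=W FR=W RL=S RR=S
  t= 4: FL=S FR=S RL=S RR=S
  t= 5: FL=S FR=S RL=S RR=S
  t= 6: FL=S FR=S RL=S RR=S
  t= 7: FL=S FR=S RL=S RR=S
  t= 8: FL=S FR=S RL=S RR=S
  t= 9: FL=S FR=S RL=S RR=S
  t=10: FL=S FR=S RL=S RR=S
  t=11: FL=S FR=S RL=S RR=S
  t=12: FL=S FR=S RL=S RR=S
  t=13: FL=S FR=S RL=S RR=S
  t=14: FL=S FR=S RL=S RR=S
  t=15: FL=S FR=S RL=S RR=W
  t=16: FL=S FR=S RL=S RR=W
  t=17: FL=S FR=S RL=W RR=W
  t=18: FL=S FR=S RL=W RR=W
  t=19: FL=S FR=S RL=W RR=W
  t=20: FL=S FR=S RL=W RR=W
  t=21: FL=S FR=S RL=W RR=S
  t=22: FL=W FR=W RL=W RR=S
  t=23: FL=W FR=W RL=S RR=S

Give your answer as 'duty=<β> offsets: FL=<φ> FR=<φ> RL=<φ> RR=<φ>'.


duty β = stance ticks per leg = 18
FL: stance ticks = 18; W→S at t=4 → φ=20
FR: stance ticks = 18; W→S at t=4 → φ=20
RL: stance ticks = 18; W→S at t=23 → φ=1
RR: stance ticks = 18; W→S at t=21 → φ=3

duty=18 offsets: FL=20 FR=20 RL=1 RR=3


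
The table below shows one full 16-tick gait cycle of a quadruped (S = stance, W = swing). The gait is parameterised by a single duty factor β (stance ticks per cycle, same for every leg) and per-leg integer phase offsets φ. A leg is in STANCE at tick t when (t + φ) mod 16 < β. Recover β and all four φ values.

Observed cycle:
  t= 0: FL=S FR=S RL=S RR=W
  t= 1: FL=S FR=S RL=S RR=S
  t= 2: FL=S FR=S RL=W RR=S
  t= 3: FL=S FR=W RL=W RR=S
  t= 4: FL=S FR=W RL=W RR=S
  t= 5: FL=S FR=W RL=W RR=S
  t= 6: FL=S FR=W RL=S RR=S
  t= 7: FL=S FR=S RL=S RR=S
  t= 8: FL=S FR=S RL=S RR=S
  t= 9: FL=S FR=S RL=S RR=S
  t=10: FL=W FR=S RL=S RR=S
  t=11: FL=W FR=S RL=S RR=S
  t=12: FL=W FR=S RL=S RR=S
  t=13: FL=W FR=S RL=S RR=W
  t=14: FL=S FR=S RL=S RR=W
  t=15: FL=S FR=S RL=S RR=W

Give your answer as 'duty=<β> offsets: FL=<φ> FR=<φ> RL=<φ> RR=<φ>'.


duty=12 offsets: FL=2 FR=9 RL=10 RR=15

duty β = stance ticks per leg = 12
FL: stance ticks = 12; W→S at t=14 → φ=2
FR: stance ticks = 12; W→S at t=7 → φ=9
RL: stance ticks = 12; W→S at t=6 → φ=10
RR: stance ticks = 12; W→S at t=1 → φ=15


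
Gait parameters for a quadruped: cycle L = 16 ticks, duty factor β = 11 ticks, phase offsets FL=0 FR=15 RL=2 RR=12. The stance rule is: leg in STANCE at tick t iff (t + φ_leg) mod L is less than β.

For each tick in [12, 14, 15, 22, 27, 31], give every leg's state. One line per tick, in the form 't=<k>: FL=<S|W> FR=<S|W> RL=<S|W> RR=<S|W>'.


t=12: FL=W FR=W RL=W RR=S
t=14: FL=W FR=W RL=S RR=S
t=15: FL=W FR=W RL=S RR=W
t=22: FL=S FR=S RL=S RR=S
t=27: FL=W FR=S RL=W RR=S
t=31: FL=W FR=W RL=S RR=W

t=12: phase=(12,11,14,8) vs β=11 → FL=W FR=W RL=W RR=S
t=14: phase=(14,13,0,10) vs β=11 → FL=W FR=W RL=S RR=S
t=15: phase=(15,14,1,11) vs β=11 → FL=W FR=W RL=S RR=W
t=22: phase=(6,5,8,2) vs β=11 → FL=S FR=S RL=S RR=S
t=27: phase=(11,10,13,7) vs β=11 → FL=W FR=S RL=W RR=S
t=31: phase=(15,14,1,11) vs β=11 → FL=W FR=W RL=S RR=W


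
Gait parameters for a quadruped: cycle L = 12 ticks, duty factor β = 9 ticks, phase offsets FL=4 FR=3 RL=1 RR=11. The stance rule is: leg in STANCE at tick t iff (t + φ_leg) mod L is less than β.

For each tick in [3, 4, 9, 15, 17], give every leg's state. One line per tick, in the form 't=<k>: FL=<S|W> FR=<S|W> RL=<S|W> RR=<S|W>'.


t=3: FL=S FR=S RL=S RR=S
t=4: FL=S FR=S RL=S RR=S
t=9: FL=S FR=S RL=W RR=S
t=15: FL=S FR=S RL=S RR=S
t=17: FL=W FR=S RL=S RR=S

t=3: phase=(7,6,4,2) vs β=9 → FL=S FR=S RL=S RR=S
t=4: phase=(8,7,5,3) vs β=9 → FL=S FR=S RL=S RR=S
t=9: phase=(1,0,10,8) vs β=9 → FL=S FR=S RL=W RR=S
t=15: phase=(7,6,4,2) vs β=9 → FL=S FR=S RL=S RR=S
t=17: phase=(9,8,6,4) vs β=9 → FL=W FR=S RL=S RR=S


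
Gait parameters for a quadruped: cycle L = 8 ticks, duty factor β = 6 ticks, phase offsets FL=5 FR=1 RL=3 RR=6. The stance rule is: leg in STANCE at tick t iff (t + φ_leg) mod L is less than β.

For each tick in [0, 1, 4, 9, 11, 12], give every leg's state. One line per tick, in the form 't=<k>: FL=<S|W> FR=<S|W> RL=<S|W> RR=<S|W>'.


t=0: phase=(5,1,3,6) vs β=6 → FL=S FR=S RL=S RR=W
t=1: phase=(6,2,4,7) vs β=6 → FL=W FR=S RL=S RR=W
t=4: phase=(1,5,7,2) vs β=6 → FL=S FR=S RL=W RR=S
t=9: phase=(6,2,4,7) vs β=6 → FL=W FR=S RL=S RR=W
t=11: phase=(0,4,6,1) vs β=6 → FL=S FR=S RL=W RR=S
t=12: phase=(1,5,7,2) vs β=6 → FL=S FR=S RL=W RR=S

t=0: FL=S FR=S RL=S RR=W
t=1: FL=W FR=S RL=S RR=W
t=4: FL=S FR=S RL=W RR=S
t=9: FL=W FR=S RL=S RR=W
t=11: FL=S FR=S RL=W RR=S
t=12: FL=S FR=S RL=W RR=S


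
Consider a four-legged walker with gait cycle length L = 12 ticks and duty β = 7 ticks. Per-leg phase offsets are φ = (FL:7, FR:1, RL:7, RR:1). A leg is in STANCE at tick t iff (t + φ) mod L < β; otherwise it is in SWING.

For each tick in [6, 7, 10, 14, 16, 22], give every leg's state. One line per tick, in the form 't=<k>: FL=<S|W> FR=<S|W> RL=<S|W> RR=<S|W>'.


t=6: phase=(1,7,1,7) vs β=7 → FL=S FR=W RL=S RR=W
t=7: phase=(2,8,2,8) vs β=7 → FL=S FR=W RL=S RR=W
t=10: phase=(5,11,5,11) vs β=7 → FL=S FR=W RL=S RR=W
t=14: phase=(9,3,9,3) vs β=7 → FL=W FR=S RL=W RR=S
t=16: phase=(11,5,11,5) vs β=7 → FL=W FR=S RL=W RR=S
t=22: phase=(5,11,5,11) vs β=7 → FL=S FR=W RL=S RR=W

t=6: FL=S FR=W RL=S RR=W
t=7: FL=S FR=W RL=S RR=W
t=10: FL=S FR=W RL=S RR=W
t=14: FL=W FR=S RL=W RR=S
t=16: FL=W FR=S RL=W RR=S
t=22: FL=S FR=W RL=S RR=W


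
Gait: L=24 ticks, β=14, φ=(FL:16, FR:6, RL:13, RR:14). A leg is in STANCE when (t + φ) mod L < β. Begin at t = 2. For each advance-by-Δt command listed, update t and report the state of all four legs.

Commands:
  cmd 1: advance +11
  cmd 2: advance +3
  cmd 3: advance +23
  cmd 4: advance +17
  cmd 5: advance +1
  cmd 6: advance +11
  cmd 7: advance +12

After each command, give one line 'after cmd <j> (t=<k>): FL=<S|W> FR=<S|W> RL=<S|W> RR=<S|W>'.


start t=2: FL=W FR=S RL=W RR=W
cmd 1: advance +11 → t=13, phase=(5,19,2,3) → FL=S FR=W RL=S RR=S
cmd 2: advance +3 → t=16, phase=(8,22,5,6) → FL=S FR=W RL=S RR=S
cmd 3: advance +23 → t=39, phase=(7,21,4,5) → FL=S FR=W RL=S RR=S
cmd 4: advance +17 → t=56, phase=(0,14,21,22) → FL=S FR=W RL=W RR=W
cmd 5: advance +1 → t=57, phase=(1,15,22,23) → FL=S FR=W RL=W RR=W
cmd 6: advance +11 → t=68, phase=(12,2,9,10) → FL=S FR=S RL=S RR=S
cmd 7: advance +12 → t=80, phase=(0,14,21,22) → FL=S FR=W RL=W RR=W

after cmd 1 (t=13): FL=S FR=W RL=S RR=S
after cmd 2 (t=16): FL=S FR=W RL=S RR=S
after cmd 3 (t=39): FL=S FR=W RL=S RR=S
after cmd 4 (t=56): FL=S FR=W RL=W RR=W
after cmd 5 (t=57): FL=S FR=W RL=W RR=W
after cmd 6 (t=68): FL=S FR=S RL=S RR=S
after cmd 7 (t=80): FL=S FR=W RL=W RR=W


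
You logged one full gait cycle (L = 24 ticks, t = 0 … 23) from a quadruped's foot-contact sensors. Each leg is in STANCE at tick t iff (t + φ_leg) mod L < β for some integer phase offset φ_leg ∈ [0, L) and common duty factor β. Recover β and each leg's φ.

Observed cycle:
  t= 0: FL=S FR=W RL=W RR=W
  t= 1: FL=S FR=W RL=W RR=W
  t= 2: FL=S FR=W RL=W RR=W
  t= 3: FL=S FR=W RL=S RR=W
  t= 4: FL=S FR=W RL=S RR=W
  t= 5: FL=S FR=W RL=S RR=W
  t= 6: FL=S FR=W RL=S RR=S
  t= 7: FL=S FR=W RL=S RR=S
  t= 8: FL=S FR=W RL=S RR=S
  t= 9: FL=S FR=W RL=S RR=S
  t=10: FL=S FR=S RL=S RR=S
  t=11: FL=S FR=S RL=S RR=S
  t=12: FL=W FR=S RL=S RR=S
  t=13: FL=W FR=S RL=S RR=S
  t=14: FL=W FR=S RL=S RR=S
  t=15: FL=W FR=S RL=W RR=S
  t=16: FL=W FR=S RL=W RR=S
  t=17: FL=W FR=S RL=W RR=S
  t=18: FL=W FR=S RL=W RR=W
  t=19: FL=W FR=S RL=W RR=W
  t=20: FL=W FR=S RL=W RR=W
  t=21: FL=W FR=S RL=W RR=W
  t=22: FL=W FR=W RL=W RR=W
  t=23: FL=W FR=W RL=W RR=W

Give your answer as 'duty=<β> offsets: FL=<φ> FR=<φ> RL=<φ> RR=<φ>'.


duty β = stance ticks per leg = 12
FL: stance ticks = 12; W→S at t=0 → φ=0
FR: stance ticks = 12; W→S at t=10 → φ=14
RL: stance ticks = 12; W→S at t=3 → φ=21
RR: stance ticks = 12; W→S at t=6 → φ=18

duty=12 offsets: FL=0 FR=14 RL=21 RR=18


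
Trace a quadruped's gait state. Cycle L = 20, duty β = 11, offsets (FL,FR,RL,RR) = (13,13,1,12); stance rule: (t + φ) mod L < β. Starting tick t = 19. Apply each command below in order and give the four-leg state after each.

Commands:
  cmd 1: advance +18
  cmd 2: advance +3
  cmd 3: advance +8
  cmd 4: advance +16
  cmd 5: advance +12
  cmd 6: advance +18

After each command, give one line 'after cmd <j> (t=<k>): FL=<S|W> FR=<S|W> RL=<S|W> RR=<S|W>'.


after cmd 1 (t=37): FL=S FR=S RL=W RR=S
after cmd 2 (t=40): FL=W FR=W RL=S RR=W
after cmd 3 (t=48): FL=S FR=S RL=S RR=S
after cmd 4 (t=64): FL=W FR=W RL=S RR=W
after cmd 5 (t=76): FL=S FR=S RL=W RR=S
after cmd 6 (t=94): FL=S FR=S RL=W RR=S

start t=19: FL=W FR=W RL=S RR=W
cmd 1: advance +18 → t=37, phase=(10,10,18,9) → FL=S FR=S RL=W RR=S
cmd 2: advance +3 → t=40, phase=(13,13,1,12) → FL=W FR=W RL=S RR=W
cmd 3: advance +8 → t=48, phase=(1,1,9,0) → FL=S FR=S RL=S RR=S
cmd 4: advance +16 → t=64, phase=(17,17,5,16) → FL=W FR=W RL=S RR=W
cmd 5: advance +12 → t=76, phase=(9,9,17,8) → FL=S FR=S RL=W RR=S
cmd 6: advance +18 → t=94, phase=(7,7,15,6) → FL=S FR=S RL=W RR=S


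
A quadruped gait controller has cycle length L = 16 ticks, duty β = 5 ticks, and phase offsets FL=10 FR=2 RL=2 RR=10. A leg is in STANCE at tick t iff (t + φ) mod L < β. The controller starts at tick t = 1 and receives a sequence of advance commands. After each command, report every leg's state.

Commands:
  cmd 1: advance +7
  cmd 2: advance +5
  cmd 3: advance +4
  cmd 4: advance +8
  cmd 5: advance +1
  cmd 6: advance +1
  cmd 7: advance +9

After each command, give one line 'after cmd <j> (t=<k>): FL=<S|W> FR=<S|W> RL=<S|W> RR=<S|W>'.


after cmd 1 (t=8): FL=S FR=W RL=W RR=S
after cmd 2 (t=13): FL=W FR=W RL=W RR=W
after cmd 3 (t=17): FL=W FR=S RL=S RR=W
after cmd 4 (t=25): FL=S FR=W RL=W RR=S
after cmd 5 (t=26): FL=S FR=W RL=W RR=S
after cmd 6 (t=27): FL=W FR=W RL=W RR=W
after cmd 7 (t=36): FL=W FR=W RL=W RR=W

start t=1: FL=W FR=S RL=S RR=W
cmd 1: advance +7 → t=8, phase=(2,10,10,2) → FL=S FR=W RL=W RR=S
cmd 2: advance +5 → t=13, phase=(7,15,15,7) → FL=W FR=W RL=W RR=W
cmd 3: advance +4 → t=17, phase=(11,3,3,11) → FL=W FR=S RL=S RR=W
cmd 4: advance +8 → t=25, phase=(3,11,11,3) → FL=S FR=W RL=W RR=S
cmd 5: advance +1 → t=26, phase=(4,12,12,4) → FL=S FR=W RL=W RR=S
cmd 6: advance +1 → t=27, phase=(5,13,13,5) → FL=W FR=W RL=W RR=W
cmd 7: advance +9 → t=36, phase=(14,6,6,14) → FL=W FR=W RL=W RR=W


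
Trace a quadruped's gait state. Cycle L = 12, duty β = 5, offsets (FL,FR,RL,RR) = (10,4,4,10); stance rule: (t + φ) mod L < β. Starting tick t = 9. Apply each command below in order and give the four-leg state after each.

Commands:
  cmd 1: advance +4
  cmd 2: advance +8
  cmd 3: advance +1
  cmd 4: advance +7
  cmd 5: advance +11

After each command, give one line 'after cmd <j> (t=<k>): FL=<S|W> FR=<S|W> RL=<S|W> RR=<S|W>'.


start t=9: FL=W FR=S RL=S RR=W
cmd 1: advance +4 → t=13, phase=(11,5,5,11) → FL=W FR=W RL=W RR=W
cmd 2: advance +8 → t=21, phase=(7,1,1,7) → FL=W FR=S RL=S RR=W
cmd 3: advance +1 → t=22, phase=(8,2,2,8) → FL=W FR=S RL=S RR=W
cmd 4: advance +7 → t=29, phase=(3,9,9,3) → FL=S FR=W RL=W RR=S
cmd 5: advance +11 → t=40, phase=(2,8,8,2) → FL=S FR=W RL=W RR=S

after cmd 1 (t=13): FL=W FR=W RL=W RR=W
after cmd 2 (t=21): FL=W FR=S RL=S RR=W
after cmd 3 (t=22): FL=W FR=S RL=S RR=W
after cmd 4 (t=29): FL=S FR=W RL=W RR=S
after cmd 5 (t=40): FL=S FR=W RL=W RR=S


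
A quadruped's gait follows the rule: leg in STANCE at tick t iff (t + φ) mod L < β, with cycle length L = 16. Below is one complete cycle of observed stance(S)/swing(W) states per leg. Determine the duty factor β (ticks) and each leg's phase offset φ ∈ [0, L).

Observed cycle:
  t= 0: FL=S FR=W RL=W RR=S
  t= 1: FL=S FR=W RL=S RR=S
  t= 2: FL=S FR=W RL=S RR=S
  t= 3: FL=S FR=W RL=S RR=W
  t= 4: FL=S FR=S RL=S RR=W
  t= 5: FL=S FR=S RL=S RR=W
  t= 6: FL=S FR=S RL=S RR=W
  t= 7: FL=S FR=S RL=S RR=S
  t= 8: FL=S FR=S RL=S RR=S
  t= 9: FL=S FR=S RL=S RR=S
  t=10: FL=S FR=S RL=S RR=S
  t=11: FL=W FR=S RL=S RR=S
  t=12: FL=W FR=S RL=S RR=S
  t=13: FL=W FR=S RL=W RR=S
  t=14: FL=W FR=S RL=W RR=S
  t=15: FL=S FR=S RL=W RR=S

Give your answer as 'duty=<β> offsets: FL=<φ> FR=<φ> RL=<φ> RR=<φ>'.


duty β = stance ticks per leg = 12
FL: stance ticks = 12; W→S at t=15 → φ=1
FR: stance ticks = 12; W→S at t=4 → φ=12
RL: stance ticks = 12; W→S at t=1 → φ=15
RR: stance ticks = 12; W→S at t=7 → φ=9

duty=12 offsets: FL=1 FR=12 RL=15 RR=9


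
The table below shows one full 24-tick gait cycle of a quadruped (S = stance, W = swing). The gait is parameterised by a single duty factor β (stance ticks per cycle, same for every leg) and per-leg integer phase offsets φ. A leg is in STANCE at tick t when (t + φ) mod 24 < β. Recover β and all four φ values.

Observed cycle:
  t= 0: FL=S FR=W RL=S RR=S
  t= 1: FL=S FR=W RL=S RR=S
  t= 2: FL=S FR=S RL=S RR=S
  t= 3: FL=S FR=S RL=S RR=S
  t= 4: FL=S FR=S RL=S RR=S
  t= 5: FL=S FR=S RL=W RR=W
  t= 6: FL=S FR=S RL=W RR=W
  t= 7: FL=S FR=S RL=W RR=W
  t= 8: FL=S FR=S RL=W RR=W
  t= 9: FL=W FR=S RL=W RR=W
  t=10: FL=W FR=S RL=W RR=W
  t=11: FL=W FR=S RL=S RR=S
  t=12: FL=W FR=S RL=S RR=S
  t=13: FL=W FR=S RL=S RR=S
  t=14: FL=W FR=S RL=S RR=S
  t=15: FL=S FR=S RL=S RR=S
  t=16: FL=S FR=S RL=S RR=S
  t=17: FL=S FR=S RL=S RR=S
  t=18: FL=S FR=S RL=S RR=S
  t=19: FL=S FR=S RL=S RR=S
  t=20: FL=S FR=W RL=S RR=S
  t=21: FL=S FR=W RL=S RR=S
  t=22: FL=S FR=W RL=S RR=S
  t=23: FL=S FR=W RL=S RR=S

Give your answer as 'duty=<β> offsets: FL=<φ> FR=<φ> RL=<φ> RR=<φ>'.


duty β = stance ticks per leg = 18
FL: stance ticks = 18; W→S at t=15 → φ=9
FR: stance ticks = 18; W→S at t=2 → φ=22
RL: stance ticks = 18; W→S at t=11 → φ=13
RR: stance ticks = 18; W→S at t=11 → φ=13

duty=18 offsets: FL=9 FR=22 RL=13 RR=13


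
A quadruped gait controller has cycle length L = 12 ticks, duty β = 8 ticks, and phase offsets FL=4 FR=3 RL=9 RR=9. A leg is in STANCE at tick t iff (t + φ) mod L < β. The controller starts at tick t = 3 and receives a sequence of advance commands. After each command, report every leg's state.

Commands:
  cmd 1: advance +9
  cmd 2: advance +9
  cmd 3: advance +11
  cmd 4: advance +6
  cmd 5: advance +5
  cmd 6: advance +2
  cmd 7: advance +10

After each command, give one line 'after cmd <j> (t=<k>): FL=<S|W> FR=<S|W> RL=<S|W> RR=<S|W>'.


start t=3: FL=S FR=S RL=S RR=S
cmd 1: advance +9 → t=12, phase=(4,3,9,9) → FL=S FR=S RL=W RR=W
cmd 2: advance +9 → t=21, phase=(1,0,6,6) → FL=S FR=S RL=S RR=S
cmd 3: advance +11 → t=32, phase=(0,11,5,5) → FL=S FR=W RL=S RR=S
cmd 4: advance +6 → t=38, phase=(6,5,11,11) → FL=S FR=S RL=W RR=W
cmd 5: advance +5 → t=43, phase=(11,10,4,4) → FL=W FR=W RL=S RR=S
cmd 6: advance +2 → t=45, phase=(1,0,6,6) → FL=S FR=S RL=S RR=S
cmd 7: advance +10 → t=55, phase=(11,10,4,4) → FL=W FR=W RL=S RR=S

after cmd 1 (t=12): FL=S FR=S RL=W RR=W
after cmd 2 (t=21): FL=S FR=S RL=S RR=S
after cmd 3 (t=32): FL=S FR=W RL=S RR=S
after cmd 4 (t=38): FL=S FR=S RL=W RR=W
after cmd 5 (t=43): FL=W FR=W RL=S RR=S
after cmd 6 (t=45): FL=S FR=S RL=S RR=S
after cmd 7 (t=55): FL=W FR=W RL=S RR=S


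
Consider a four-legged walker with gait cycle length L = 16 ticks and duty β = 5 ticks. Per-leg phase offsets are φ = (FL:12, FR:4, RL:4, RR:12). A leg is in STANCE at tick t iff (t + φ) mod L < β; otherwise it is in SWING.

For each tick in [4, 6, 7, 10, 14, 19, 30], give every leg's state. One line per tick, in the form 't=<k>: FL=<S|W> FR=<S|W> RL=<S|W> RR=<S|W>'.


t=4: FL=S FR=W RL=W RR=S
t=6: FL=S FR=W RL=W RR=S
t=7: FL=S FR=W RL=W RR=S
t=10: FL=W FR=W RL=W RR=W
t=14: FL=W FR=S RL=S RR=W
t=19: FL=W FR=W RL=W RR=W
t=30: FL=W FR=S RL=S RR=W

t=4: phase=(0,8,8,0) vs β=5 → FL=S FR=W RL=W RR=S
t=6: phase=(2,10,10,2) vs β=5 → FL=S FR=W RL=W RR=S
t=7: phase=(3,11,11,3) vs β=5 → FL=S FR=W RL=W RR=S
t=10: phase=(6,14,14,6) vs β=5 → FL=W FR=W RL=W RR=W
t=14: phase=(10,2,2,10) vs β=5 → FL=W FR=S RL=S RR=W
t=19: phase=(15,7,7,15) vs β=5 → FL=W FR=W RL=W RR=W
t=30: phase=(10,2,2,10) vs β=5 → FL=W FR=S RL=S RR=W


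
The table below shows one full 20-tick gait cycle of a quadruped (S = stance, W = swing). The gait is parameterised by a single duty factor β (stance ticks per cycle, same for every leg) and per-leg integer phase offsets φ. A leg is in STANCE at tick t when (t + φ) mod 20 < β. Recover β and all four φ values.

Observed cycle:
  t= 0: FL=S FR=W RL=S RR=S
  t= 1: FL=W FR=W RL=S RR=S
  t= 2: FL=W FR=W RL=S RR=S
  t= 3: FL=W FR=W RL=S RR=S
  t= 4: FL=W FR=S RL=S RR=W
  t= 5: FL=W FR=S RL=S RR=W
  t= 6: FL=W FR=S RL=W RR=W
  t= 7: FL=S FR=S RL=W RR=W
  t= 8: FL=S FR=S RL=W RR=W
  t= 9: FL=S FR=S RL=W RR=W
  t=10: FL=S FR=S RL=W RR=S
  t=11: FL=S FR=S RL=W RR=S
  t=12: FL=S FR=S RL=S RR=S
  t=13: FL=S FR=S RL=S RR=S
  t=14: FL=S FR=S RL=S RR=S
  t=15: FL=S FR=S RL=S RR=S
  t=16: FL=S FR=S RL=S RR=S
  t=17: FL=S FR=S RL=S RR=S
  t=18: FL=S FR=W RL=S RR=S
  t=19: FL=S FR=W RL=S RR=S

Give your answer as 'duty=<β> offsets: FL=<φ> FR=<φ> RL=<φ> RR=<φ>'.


duty=14 offsets: FL=13 FR=16 RL=8 RR=10

duty β = stance ticks per leg = 14
FL: stance ticks = 14; W→S at t=7 → φ=13
FR: stance ticks = 14; W→S at t=4 → φ=16
RL: stance ticks = 14; W→S at t=12 → φ=8
RR: stance ticks = 14; W→S at t=10 → φ=10


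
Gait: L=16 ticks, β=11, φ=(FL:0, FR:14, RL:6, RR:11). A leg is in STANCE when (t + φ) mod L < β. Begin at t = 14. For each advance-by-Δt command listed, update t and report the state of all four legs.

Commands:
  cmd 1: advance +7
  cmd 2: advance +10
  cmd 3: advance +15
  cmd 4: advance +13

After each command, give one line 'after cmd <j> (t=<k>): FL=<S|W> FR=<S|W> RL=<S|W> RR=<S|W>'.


start t=14: FL=W FR=W RL=S RR=S
cmd 1: advance +7 → t=21, phase=(5,3,11,0) → FL=S FR=S RL=W RR=S
cmd 2: advance +10 → t=31, phase=(15,13,5,10) → FL=W FR=W RL=S RR=S
cmd 3: advance +15 → t=46, phase=(14,12,4,9) → FL=W FR=W RL=S RR=S
cmd 4: advance +13 → t=59, phase=(11,9,1,6) → FL=W FR=S RL=S RR=S

after cmd 1 (t=21): FL=S FR=S RL=W RR=S
after cmd 2 (t=31): FL=W FR=W RL=S RR=S
after cmd 3 (t=46): FL=W FR=W RL=S RR=S
after cmd 4 (t=59): FL=W FR=S RL=S RR=S


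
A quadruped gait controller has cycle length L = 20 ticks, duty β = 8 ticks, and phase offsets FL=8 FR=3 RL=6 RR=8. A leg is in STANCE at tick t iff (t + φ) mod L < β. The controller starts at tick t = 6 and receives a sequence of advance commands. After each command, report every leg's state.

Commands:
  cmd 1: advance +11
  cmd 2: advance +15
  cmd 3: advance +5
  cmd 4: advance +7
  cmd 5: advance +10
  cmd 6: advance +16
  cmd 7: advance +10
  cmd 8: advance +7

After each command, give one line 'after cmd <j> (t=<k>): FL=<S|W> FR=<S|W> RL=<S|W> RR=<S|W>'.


start t=6: FL=W FR=W RL=W RR=W
cmd 1: advance +11 → t=17, phase=(5,0,3,5) → FL=S FR=S RL=S RR=S
cmd 2: advance +15 → t=32, phase=(0,15,18,0) → FL=S FR=W RL=W RR=S
cmd 3: advance +5 → t=37, phase=(5,0,3,5) → FL=S FR=S RL=S RR=S
cmd 4: advance +7 → t=44, phase=(12,7,10,12) → FL=W FR=S RL=W RR=W
cmd 5: advance +10 → t=54, phase=(2,17,0,2) → FL=S FR=W RL=S RR=S
cmd 6: advance +16 → t=70, phase=(18,13,16,18) → FL=W FR=W RL=W RR=W
cmd 7: advance +10 → t=80, phase=(8,3,6,8) → FL=W FR=S RL=S RR=W
cmd 8: advance +7 → t=87, phase=(15,10,13,15) → FL=W FR=W RL=W RR=W

after cmd 1 (t=17): FL=S FR=S RL=S RR=S
after cmd 2 (t=32): FL=S FR=W RL=W RR=S
after cmd 3 (t=37): FL=S FR=S RL=S RR=S
after cmd 4 (t=44): FL=W FR=S RL=W RR=W
after cmd 5 (t=54): FL=S FR=W RL=S RR=S
after cmd 6 (t=70): FL=W FR=W RL=W RR=W
after cmd 7 (t=80): FL=W FR=S RL=S RR=W
after cmd 8 (t=87): FL=W FR=W RL=W RR=W


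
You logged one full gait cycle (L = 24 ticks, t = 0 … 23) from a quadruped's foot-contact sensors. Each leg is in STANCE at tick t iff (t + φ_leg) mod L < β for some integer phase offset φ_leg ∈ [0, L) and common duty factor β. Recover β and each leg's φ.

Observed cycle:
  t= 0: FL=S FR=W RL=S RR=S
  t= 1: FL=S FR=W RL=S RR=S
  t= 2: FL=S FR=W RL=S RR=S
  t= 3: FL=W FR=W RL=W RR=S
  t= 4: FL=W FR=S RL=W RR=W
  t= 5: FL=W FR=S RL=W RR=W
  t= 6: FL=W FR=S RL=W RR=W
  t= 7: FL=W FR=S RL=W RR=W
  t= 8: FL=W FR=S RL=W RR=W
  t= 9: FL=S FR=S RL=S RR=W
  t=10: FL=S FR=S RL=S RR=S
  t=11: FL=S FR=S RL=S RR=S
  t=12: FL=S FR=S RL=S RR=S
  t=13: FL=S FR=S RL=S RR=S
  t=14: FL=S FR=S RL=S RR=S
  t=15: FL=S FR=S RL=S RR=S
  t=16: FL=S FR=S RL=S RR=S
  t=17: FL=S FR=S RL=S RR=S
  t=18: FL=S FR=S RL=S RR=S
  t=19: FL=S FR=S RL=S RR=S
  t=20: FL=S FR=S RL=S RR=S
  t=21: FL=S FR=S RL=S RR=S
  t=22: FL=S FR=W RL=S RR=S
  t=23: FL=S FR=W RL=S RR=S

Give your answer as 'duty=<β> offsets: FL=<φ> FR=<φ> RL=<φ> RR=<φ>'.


duty=18 offsets: FL=15 FR=20 RL=15 RR=14

duty β = stance ticks per leg = 18
FL: stance ticks = 18; W→S at t=9 → φ=15
FR: stance ticks = 18; W→S at t=4 → φ=20
RL: stance ticks = 18; W→S at t=9 → φ=15
RR: stance ticks = 18; W→S at t=10 → φ=14


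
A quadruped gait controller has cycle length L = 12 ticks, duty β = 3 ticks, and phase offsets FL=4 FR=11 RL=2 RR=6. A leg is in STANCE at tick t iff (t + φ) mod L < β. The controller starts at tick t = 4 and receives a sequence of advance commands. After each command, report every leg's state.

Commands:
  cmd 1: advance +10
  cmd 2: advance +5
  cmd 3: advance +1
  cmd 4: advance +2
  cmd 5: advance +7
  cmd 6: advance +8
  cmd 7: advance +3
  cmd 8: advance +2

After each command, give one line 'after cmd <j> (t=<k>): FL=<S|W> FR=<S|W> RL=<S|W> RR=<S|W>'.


start t=4: FL=W FR=W RL=W RR=W
cmd 1: advance +10 → t=14, phase=(6,1,4,8) → FL=W FR=S RL=W RR=W
cmd 2: advance +5 → t=19, phase=(11,6,9,1) → FL=W FR=W RL=W RR=S
cmd 3: advance +1 → t=20, phase=(0,7,10,2) → FL=S FR=W RL=W RR=S
cmd 4: advance +2 → t=22, phase=(2,9,0,4) → FL=S FR=W RL=S RR=W
cmd 5: advance +7 → t=29, phase=(9,4,7,11) → FL=W FR=W RL=W RR=W
cmd 6: advance +8 → t=37, phase=(5,0,3,7) → FL=W FR=S RL=W RR=W
cmd 7: advance +3 → t=40, phase=(8,3,6,10) → FL=W FR=W RL=W RR=W
cmd 8: advance +2 → t=42, phase=(10,5,8,0) → FL=W FR=W RL=W RR=S

after cmd 1 (t=14): FL=W FR=S RL=W RR=W
after cmd 2 (t=19): FL=W FR=W RL=W RR=S
after cmd 3 (t=20): FL=S FR=W RL=W RR=S
after cmd 4 (t=22): FL=S FR=W RL=S RR=W
after cmd 5 (t=29): FL=W FR=W RL=W RR=W
after cmd 6 (t=37): FL=W FR=S RL=W RR=W
after cmd 7 (t=40): FL=W FR=W RL=W RR=W
after cmd 8 (t=42): FL=W FR=W RL=W RR=S


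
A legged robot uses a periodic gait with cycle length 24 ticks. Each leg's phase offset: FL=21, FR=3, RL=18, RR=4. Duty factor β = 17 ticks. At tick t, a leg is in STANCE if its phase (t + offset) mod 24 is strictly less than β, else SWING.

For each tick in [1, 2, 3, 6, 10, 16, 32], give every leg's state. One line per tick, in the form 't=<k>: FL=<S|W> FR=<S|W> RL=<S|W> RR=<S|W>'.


t=1: FL=W FR=S RL=W RR=S
t=2: FL=W FR=S RL=W RR=S
t=3: FL=S FR=S RL=W RR=S
t=6: FL=S FR=S RL=S RR=S
t=10: FL=S FR=S RL=S RR=S
t=16: FL=S FR=W RL=S RR=W
t=32: FL=S FR=S RL=S RR=S

t=1: phase=(22,4,19,5) vs β=17 → FL=W FR=S RL=W RR=S
t=2: phase=(23,5,20,6) vs β=17 → FL=W FR=S RL=W RR=S
t=3: phase=(0,6,21,7) vs β=17 → FL=S FR=S RL=W RR=S
t=6: phase=(3,9,0,10) vs β=17 → FL=S FR=S RL=S RR=S
t=10: phase=(7,13,4,14) vs β=17 → FL=S FR=S RL=S RR=S
t=16: phase=(13,19,10,20) vs β=17 → FL=S FR=W RL=S RR=W
t=32: phase=(5,11,2,12) vs β=17 → FL=S FR=S RL=S RR=S


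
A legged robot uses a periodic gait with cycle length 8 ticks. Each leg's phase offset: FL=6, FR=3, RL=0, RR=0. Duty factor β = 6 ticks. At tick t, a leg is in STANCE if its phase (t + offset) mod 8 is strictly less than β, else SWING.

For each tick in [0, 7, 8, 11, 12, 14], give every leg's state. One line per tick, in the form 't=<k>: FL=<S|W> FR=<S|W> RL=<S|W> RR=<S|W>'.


t=0: FL=W FR=S RL=S RR=S
t=7: FL=S FR=S RL=W RR=W
t=8: FL=W FR=S RL=S RR=S
t=11: FL=S FR=W RL=S RR=S
t=12: FL=S FR=W RL=S RR=S
t=14: FL=S FR=S RL=W RR=W

t=0: phase=(6,3,0,0) vs β=6 → FL=W FR=S RL=S RR=S
t=7: phase=(5,2,7,7) vs β=6 → FL=S FR=S RL=W RR=W
t=8: phase=(6,3,0,0) vs β=6 → FL=W FR=S RL=S RR=S
t=11: phase=(1,6,3,3) vs β=6 → FL=S FR=W RL=S RR=S
t=12: phase=(2,7,4,4) vs β=6 → FL=S FR=W RL=S RR=S
t=14: phase=(4,1,6,6) vs β=6 → FL=S FR=S RL=W RR=W


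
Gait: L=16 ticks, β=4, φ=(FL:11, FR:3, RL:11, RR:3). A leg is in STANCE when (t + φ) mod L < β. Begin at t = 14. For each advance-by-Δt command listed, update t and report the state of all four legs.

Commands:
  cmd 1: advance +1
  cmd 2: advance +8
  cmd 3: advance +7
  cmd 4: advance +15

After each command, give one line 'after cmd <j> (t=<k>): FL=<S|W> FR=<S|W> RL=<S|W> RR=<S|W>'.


start t=14: FL=W FR=S RL=W RR=S
cmd 1: advance +1 → t=15, phase=(10,2,10,2) → FL=W FR=S RL=W RR=S
cmd 2: advance +8 → t=23, phase=(2,10,2,10) → FL=S FR=W RL=S RR=W
cmd 3: advance +7 → t=30, phase=(9,1,9,1) → FL=W FR=S RL=W RR=S
cmd 4: advance +15 → t=45, phase=(8,0,8,0) → FL=W FR=S RL=W RR=S

after cmd 1 (t=15): FL=W FR=S RL=W RR=S
after cmd 2 (t=23): FL=S FR=W RL=S RR=W
after cmd 3 (t=30): FL=W FR=S RL=W RR=S
after cmd 4 (t=45): FL=W FR=S RL=W RR=S


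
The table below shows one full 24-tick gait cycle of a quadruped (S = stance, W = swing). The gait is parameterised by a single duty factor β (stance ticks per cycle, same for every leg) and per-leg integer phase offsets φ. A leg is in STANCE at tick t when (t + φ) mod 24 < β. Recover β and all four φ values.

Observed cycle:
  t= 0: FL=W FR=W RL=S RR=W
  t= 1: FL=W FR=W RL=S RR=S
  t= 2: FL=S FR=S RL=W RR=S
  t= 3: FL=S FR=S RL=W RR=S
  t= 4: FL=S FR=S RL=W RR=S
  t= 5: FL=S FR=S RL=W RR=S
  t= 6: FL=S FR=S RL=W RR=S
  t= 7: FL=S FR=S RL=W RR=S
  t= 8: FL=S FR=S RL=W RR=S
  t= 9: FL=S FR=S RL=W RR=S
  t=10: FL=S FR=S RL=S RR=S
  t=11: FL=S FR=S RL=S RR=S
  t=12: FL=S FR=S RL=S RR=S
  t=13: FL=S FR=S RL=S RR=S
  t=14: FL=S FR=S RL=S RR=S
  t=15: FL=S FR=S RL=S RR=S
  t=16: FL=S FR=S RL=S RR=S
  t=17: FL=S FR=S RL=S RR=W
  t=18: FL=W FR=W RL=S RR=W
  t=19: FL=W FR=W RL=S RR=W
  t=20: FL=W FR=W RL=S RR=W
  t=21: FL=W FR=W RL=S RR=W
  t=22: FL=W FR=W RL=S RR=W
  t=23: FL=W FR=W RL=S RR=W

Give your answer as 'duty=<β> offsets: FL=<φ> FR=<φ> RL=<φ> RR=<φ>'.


duty=16 offsets: FL=22 FR=22 RL=14 RR=23

duty β = stance ticks per leg = 16
FL: stance ticks = 16; W→S at t=2 → φ=22
FR: stance ticks = 16; W→S at t=2 → φ=22
RL: stance ticks = 16; W→S at t=10 → φ=14
RR: stance ticks = 16; W→S at t=1 → φ=23


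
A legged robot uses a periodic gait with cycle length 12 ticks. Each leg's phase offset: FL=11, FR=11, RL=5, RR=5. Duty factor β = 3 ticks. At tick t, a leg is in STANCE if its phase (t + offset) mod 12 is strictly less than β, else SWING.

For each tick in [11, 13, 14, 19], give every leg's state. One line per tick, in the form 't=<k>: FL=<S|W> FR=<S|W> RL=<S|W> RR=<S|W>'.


t=11: phase=(10,10,4,4) vs β=3 → FL=W FR=W RL=W RR=W
t=13: phase=(0,0,6,6) vs β=3 → FL=S FR=S RL=W RR=W
t=14: phase=(1,1,7,7) vs β=3 → FL=S FR=S RL=W RR=W
t=19: phase=(6,6,0,0) vs β=3 → FL=W FR=W RL=S RR=S

t=11: FL=W FR=W RL=W RR=W
t=13: FL=S FR=S RL=W RR=W
t=14: FL=S FR=S RL=W RR=W
t=19: FL=W FR=W RL=S RR=S


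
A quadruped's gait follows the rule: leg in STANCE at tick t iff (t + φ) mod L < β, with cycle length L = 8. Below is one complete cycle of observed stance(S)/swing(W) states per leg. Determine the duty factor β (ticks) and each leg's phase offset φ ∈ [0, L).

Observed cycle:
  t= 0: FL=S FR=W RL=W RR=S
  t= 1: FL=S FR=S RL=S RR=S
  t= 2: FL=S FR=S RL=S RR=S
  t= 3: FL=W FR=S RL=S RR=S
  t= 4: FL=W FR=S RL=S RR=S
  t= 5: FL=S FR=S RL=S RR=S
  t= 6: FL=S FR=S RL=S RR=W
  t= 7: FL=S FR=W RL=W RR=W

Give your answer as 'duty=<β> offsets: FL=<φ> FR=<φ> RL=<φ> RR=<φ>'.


duty β = stance ticks per leg = 6
FL: stance ticks = 6; W→S at t=5 → φ=3
FR: stance ticks = 6; W→S at t=1 → φ=7
RL: stance ticks = 6; W→S at t=1 → φ=7
RR: stance ticks = 6; W→S at t=0 → φ=0

duty=6 offsets: FL=3 FR=7 RL=7 RR=0


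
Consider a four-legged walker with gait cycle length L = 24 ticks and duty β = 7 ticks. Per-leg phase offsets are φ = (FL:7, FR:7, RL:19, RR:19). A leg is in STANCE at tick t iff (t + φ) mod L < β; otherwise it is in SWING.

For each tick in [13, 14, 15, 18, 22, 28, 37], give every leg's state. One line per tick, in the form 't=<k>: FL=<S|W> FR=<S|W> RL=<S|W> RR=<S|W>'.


t=13: phase=(20,20,8,8) vs β=7 → FL=W FR=W RL=W RR=W
t=14: phase=(21,21,9,9) vs β=7 → FL=W FR=W RL=W RR=W
t=15: phase=(22,22,10,10) vs β=7 → FL=W FR=W RL=W RR=W
t=18: phase=(1,1,13,13) vs β=7 → FL=S FR=S RL=W RR=W
t=22: phase=(5,5,17,17) vs β=7 → FL=S FR=S RL=W RR=W
t=28: phase=(11,11,23,23) vs β=7 → FL=W FR=W RL=W RR=W
t=37: phase=(20,20,8,8) vs β=7 → FL=W FR=W RL=W RR=W

t=13: FL=W FR=W RL=W RR=W
t=14: FL=W FR=W RL=W RR=W
t=15: FL=W FR=W RL=W RR=W
t=18: FL=S FR=S RL=W RR=W
t=22: FL=S FR=S RL=W RR=W
t=28: FL=W FR=W RL=W RR=W
t=37: FL=W FR=W RL=W RR=W


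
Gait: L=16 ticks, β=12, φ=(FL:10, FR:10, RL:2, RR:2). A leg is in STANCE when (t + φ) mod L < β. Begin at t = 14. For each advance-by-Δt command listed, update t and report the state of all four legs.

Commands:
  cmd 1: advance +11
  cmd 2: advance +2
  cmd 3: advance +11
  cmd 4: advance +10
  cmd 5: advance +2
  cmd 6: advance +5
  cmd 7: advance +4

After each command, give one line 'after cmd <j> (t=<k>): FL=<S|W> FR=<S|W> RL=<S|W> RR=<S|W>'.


start t=14: FL=S FR=S RL=S RR=S
cmd 1: advance +11 → t=25, phase=(3,3,11,11) → FL=S FR=S RL=S RR=S
cmd 2: advance +2 → t=27, phase=(5,5,13,13) → FL=S FR=S RL=W RR=W
cmd 3: advance +11 → t=38, phase=(0,0,8,8) → FL=S FR=S RL=S RR=S
cmd 4: advance +10 → t=48, phase=(10,10,2,2) → FL=S FR=S RL=S RR=S
cmd 5: advance +2 → t=50, phase=(12,12,4,4) → FL=W FR=W RL=S RR=S
cmd 6: advance +5 → t=55, phase=(1,1,9,9) → FL=S FR=S RL=S RR=S
cmd 7: advance +4 → t=59, phase=(5,5,13,13) → FL=S FR=S RL=W RR=W

after cmd 1 (t=25): FL=S FR=S RL=S RR=S
after cmd 2 (t=27): FL=S FR=S RL=W RR=W
after cmd 3 (t=38): FL=S FR=S RL=S RR=S
after cmd 4 (t=48): FL=S FR=S RL=S RR=S
after cmd 5 (t=50): FL=W FR=W RL=S RR=S
after cmd 6 (t=55): FL=S FR=S RL=S RR=S
after cmd 7 (t=59): FL=S FR=S RL=W RR=W


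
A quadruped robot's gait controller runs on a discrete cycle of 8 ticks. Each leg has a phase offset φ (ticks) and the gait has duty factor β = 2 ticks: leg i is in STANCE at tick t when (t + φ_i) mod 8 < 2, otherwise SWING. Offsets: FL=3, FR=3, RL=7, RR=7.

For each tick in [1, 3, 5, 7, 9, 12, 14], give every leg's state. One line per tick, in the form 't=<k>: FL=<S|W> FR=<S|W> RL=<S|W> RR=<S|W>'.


t=1: phase=(4,4,0,0) vs β=2 → FL=W FR=W RL=S RR=S
t=3: phase=(6,6,2,2) vs β=2 → FL=W FR=W RL=W RR=W
t=5: phase=(0,0,4,4) vs β=2 → FL=S FR=S RL=W RR=W
t=7: phase=(2,2,6,6) vs β=2 → FL=W FR=W RL=W RR=W
t=9: phase=(4,4,0,0) vs β=2 → FL=W FR=W RL=S RR=S
t=12: phase=(7,7,3,3) vs β=2 → FL=W FR=W RL=W RR=W
t=14: phase=(1,1,5,5) vs β=2 → FL=S FR=S RL=W RR=W

t=1: FL=W FR=W RL=S RR=S
t=3: FL=W FR=W RL=W RR=W
t=5: FL=S FR=S RL=W RR=W
t=7: FL=W FR=W RL=W RR=W
t=9: FL=W FR=W RL=S RR=S
t=12: FL=W FR=W RL=W RR=W
t=14: FL=S FR=S RL=W RR=W


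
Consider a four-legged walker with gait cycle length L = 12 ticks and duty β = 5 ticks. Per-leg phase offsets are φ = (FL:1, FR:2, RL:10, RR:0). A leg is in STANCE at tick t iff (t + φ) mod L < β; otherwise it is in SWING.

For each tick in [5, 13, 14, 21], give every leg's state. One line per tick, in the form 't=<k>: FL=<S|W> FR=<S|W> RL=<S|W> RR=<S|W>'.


t=5: phase=(6,7,3,5) vs β=5 → FL=W FR=W RL=S RR=W
t=13: phase=(2,3,11,1) vs β=5 → FL=S FR=S RL=W RR=S
t=14: phase=(3,4,0,2) vs β=5 → FL=S FR=S RL=S RR=S
t=21: phase=(10,11,7,9) vs β=5 → FL=W FR=W RL=W RR=W

t=5: FL=W FR=W RL=S RR=W
t=13: FL=S FR=S RL=W RR=S
t=14: FL=S FR=S RL=S RR=S
t=21: FL=W FR=W RL=W RR=W


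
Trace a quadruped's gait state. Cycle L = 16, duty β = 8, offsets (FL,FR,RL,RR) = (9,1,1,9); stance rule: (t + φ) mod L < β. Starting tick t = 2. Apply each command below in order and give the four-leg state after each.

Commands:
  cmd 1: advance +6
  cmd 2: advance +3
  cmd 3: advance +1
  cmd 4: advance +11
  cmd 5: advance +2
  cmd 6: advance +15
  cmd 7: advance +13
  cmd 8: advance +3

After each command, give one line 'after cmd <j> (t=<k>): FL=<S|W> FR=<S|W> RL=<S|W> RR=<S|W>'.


start t=2: FL=W FR=S RL=S RR=W
cmd 1: advance +6 → t=8, phase=(1,9,9,1) → FL=S FR=W RL=W RR=S
cmd 2: advance +3 → t=11, phase=(4,12,12,4) → FL=S FR=W RL=W RR=S
cmd 3: advance +1 → t=12, phase=(5,13,13,5) → FL=S FR=W RL=W RR=S
cmd 4: advance +11 → t=23, phase=(0,8,8,0) → FL=S FR=W RL=W RR=S
cmd 5: advance +2 → t=25, phase=(2,10,10,2) → FL=S FR=W RL=W RR=S
cmd 6: advance +15 → t=40, phase=(1,9,9,1) → FL=S FR=W RL=W RR=S
cmd 7: advance +13 → t=53, phase=(14,6,6,14) → FL=W FR=S RL=S RR=W
cmd 8: advance +3 → t=56, phase=(1,9,9,1) → FL=S FR=W RL=W RR=S

after cmd 1 (t=8): FL=S FR=W RL=W RR=S
after cmd 2 (t=11): FL=S FR=W RL=W RR=S
after cmd 3 (t=12): FL=S FR=W RL=W RR=S
after cmd 4 (t=23): FL=S FR=W RL=W RR=S
after cmd 5 (t=25): FL=S FR=W RL=W RR=S
after cmd 6 (t=40): FL=S FR=W RL=W RR=S
after cmd 7 (t=53): FL=W FR=S RL=S RR=W
after cmd 8 (t=56): FL=S FR=W RL=W RR=S


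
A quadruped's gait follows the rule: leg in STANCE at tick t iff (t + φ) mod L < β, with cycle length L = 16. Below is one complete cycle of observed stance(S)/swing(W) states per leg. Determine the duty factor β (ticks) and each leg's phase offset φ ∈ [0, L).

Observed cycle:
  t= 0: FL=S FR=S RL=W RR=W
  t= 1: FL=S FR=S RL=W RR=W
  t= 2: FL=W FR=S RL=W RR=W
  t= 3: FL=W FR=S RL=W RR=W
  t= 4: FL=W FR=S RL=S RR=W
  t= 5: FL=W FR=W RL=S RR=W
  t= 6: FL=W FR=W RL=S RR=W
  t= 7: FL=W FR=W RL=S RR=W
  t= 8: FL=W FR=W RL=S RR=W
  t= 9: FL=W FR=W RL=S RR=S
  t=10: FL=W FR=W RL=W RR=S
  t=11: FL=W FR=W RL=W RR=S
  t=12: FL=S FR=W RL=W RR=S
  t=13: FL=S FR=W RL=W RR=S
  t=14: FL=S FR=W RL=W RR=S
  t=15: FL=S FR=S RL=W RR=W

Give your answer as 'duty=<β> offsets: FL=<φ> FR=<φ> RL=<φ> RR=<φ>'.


duty β = stance ticks per leg = 6
FL: stance ticks = 6; W→S at t=12 → φ=4
FR: stance ticks = 6; W→S at t=15 → φ=1
RL: stance ticks = 6; W→S at t=4 → φ=12
RR: stance ticks = 6; W→S at t=9 → φ=7

duty=6 offsets: FL=4 FR=1 RL=12 RR=7


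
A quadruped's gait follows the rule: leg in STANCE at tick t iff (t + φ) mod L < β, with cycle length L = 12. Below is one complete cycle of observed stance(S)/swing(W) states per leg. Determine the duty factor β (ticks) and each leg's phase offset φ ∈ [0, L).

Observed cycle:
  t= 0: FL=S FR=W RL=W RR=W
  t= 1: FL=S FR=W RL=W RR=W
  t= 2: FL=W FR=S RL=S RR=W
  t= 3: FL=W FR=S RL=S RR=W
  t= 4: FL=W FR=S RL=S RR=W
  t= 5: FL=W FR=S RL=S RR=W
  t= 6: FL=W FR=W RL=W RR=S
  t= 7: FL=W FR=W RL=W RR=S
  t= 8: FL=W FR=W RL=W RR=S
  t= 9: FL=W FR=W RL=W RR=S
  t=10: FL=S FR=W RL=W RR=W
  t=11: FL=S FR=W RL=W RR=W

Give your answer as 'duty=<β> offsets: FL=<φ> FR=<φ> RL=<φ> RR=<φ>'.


duty β = stance ticks per leg = 4
FL: stance ticks = 4; W→S at t=10 → φ=2
FR: stance ticks = 4; W→S at t=2 → φ=10
RL: stance ticks = 4; W→S at t=2 → φ=10
RR: stance ticks = 4; W→S at t=6 → φ=6

duty=4 offsets: FL=2 FR=10 RL=10 RR=6
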